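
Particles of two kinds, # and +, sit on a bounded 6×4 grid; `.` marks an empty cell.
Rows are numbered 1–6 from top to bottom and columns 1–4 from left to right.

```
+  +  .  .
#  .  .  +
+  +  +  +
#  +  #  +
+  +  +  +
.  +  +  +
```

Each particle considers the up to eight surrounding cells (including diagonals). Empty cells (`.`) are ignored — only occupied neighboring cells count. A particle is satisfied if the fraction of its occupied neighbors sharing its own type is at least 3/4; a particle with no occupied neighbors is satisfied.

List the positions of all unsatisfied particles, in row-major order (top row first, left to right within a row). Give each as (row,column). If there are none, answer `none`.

(1,1), (1,2), (2,1), (3,1), (3,2), (4,1), (4,3), (5,2)

Row 1: (1,1)+ 1/2 not · (1,2)+ 1/2 not
Row 2: (2,1)# 0/4 not · (2,4)+ 2/2 satisfied
Row 3: (3,1)+ 2/4 not · (3,2)+ 3/6 not · (3,3)+ 5/6 satisfied · (3,4)+ 3/4 satisfied
Row 4: (4,1)# 0/5 not · (4,2)+ 6/8 satisfied · (4,3)# 0/8 not · (4,4)+ 4/5 satisfied
Row 5: (5,1)+ 3/4 satisfied · (5,2)+ 5/7 not · (5,3)+ 7/8 satisfied · (5,4)+ 4/5 satisfied
Row 6: (6,2)+ 4/4 satisfied · (6,3)+ 5/5 satisfied · (6,4)+ 3/3 satisfied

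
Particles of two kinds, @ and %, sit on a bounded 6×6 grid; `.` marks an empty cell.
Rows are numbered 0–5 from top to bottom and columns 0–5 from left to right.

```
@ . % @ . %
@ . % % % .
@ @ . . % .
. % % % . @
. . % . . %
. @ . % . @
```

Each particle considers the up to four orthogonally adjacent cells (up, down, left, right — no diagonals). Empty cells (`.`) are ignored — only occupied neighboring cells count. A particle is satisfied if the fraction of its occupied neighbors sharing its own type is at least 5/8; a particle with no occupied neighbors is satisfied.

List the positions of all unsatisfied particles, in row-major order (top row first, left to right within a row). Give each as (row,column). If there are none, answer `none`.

(0,0)@ 1/1 ok
(0,2)% 1/2 unhappy
(0,3)@ 0/2 unhappy
(0,5)% 0/0 ok
(1,0)@ 2/2 ok
(1,2)% 2/2 ok
(1,3)% 2/3 ok
(1,4)% 2/2 ok
(2,0)@ 2/2 ok
(2,1)@ 1/2 unhappy
(2,4)% 1/1 ok
(3,1)% 1/2 unhappy
(3,2)% 3/3 ok
(3,3)% 1/1 ok
(3,5)@ 0/1 unhappy
(4,2)% 1/1 ok
(4,5)% 0/2 unhappy
(5,1)@ 0/0 ok
(5,3)% 0/0 ok
(5,5)@ 0/1 unhappy

(0,2), (0,3), (2,1), (3,1), (3,5), (4,5), (5,5)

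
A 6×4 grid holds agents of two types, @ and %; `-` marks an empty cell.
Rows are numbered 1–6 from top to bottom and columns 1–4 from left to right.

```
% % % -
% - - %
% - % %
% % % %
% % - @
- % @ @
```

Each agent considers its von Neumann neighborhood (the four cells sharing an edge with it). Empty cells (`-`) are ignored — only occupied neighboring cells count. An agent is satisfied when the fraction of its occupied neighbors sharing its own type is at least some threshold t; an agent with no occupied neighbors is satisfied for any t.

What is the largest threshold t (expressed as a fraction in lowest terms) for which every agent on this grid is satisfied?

Row 1: (1,1)% 2/2 · (1,2)% 2/2 · (1,3)% 1/1
Row 2: (2,1)% 2/2 · (2,4)% 1/1
Row 3: (3,1)% 2/2 · (3,3)% 2/2 · (3,4)% 3/3
Row 4: (4,1)% 3/3 · (4,2)% 3/3 · (4,3)% 3/3 · (4,4)% 2/3
Row 5: (5,1)% 2/2 · (5,2)% 3/3 · (5,4)@ 1/2
Row 6: (6,2)% 1/2 · (6,3)@ 1/2 · (6,4)@ 2/2
The smallest same-type fraction is 1/2 at (5,4), which reduces to 1/2. Any threshold above that leaves this agent unsatisfied.

1/2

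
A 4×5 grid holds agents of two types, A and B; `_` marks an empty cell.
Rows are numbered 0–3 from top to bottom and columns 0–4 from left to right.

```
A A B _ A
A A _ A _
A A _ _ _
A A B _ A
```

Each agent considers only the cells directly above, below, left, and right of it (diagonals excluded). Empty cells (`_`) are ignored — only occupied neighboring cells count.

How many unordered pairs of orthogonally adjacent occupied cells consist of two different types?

Scan each occupied cell's neighbors to the right and below so each pair is counted once.
From row 0: 1 unlike of 4 pairs (running 1/4).
From row 1: 0 unlike of 3 pairs (running 1/7).
From row 2: 0 unlike of 3 pairs (running 1/10).
From row 3: 1 unlike of 2 pairs (running 2/12).
Total adjacent occupied pairs: 12; unlike-type pairs: 2.

2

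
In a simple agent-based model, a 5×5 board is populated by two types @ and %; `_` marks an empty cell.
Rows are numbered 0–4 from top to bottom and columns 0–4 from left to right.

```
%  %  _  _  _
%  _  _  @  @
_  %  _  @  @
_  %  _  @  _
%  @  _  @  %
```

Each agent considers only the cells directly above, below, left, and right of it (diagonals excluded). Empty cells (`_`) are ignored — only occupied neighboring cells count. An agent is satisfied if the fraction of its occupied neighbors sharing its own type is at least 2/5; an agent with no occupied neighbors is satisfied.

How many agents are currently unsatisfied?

(0,0)% 2/2 satisfied
(0,1)% 1/1 satisfied
(1,0)% 1/1 satisfied
(1,3)@ 2/2 satisfied
(1,4)@ 2/2 satisfied
(2,1)% 1/1 satisfied
(2,3)@ 3/3 satisfied
(2,4)@ 2/2 satisfied
(3,1)% 1/2 satisfied
(3,3)@ 2/2 satisfied
(4,0)% 0/1 not
(4,1)@ 0/2 not
(4,3)@ 1/2 satisfied
(4,4)% 0/1 not
Unsatisfied: (4,0), (4,1), (4,4) — 3 in total.

3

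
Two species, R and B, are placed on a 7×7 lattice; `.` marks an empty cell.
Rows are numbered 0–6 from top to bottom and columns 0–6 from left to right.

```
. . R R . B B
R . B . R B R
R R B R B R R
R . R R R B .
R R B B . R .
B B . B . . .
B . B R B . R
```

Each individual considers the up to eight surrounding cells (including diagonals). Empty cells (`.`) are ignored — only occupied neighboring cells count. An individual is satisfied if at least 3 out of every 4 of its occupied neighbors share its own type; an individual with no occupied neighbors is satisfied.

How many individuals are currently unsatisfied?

Row 0: (0,2)R 1/2 unhappy · (0,3)R 2/3 unhappy · (0,5)B 2/4 unhappy · (0,6)B 2/3 unhappy
Row 1: (1,0)R 2/2 ok · (1,2)B 1/5 unhappy · (1,4)R 3/6 unhappy · (1,5)B 3/7 unhappy · (1,6)R 2/5 unhappy
Row 2: (2,0)R 3/3 ok · (2,1)R 4/6 unhappy · (2,2)B 1/5 unhappy · (2,3)R 4/7 unhappy · (2,4)B 2/7 unhappy · (2,5)R 4/7 unhappy · (2,6)R 2/4 unhappy
Row 3: (3,0)R 4/4 ok · (3,2)R 4/7 unhappy · (3,3)R 3/7 unhappy · (3,4)R 4/7 unhappy · (3,5)B 1/5 unhappy
Row 4: (4,0)R 2/4 unhappy · (4,1)R 3/6 unhappy · (4,2)B 3/6 unhappy · (4,3)B 2/5 unhappy · (4,5)R 1/2 unhappy
Row 5: (5,0)B 2/4 unhappy · (5,1)B 4/6 unhappy · (5,3)B 4/5 ok
Row 6: (6,0)B 2/2 ok · (6,2)B 2/3 unhappy · (6,3)R 0/3 unhappy · (6,4)B 1/2 unhappy · (6,6)R 0/0 ok
Unsatisfied: (0,2), (0,3), (0,5), (0,6), (1,2), (1,4), (1,5), (1,6), (2,1), (2,2), (2,3), (2,4), (2,5), (2,6), (3,2), (3,3), (3,4), (3,5), (4,0), (4,1), (4,2), (4,3), (4,5), (5,0), (5,1), (6,2), (6,3), (6,4) — 28 in total.

28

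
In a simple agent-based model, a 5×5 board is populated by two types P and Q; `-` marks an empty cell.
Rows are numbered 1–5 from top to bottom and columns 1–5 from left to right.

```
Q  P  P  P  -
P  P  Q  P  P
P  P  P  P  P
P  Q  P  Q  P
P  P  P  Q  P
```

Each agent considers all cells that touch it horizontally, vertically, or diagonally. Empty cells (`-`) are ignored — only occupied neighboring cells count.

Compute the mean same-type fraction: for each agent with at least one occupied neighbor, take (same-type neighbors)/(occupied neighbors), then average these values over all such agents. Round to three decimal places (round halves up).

Row 1: (1,1)Q 0/3 · (1,2)P 3/5 · (1,3)P 4/5 · (1,4)P 3/4
Row 2: (2,1)P 4/5 · (2,2)P 6/8 · (2,3)Q 0/8 · (2,4)P 6/7 · (2,5)P 4/4
Row 3: (3,1)P 4/5 · (3,2)P 6/8 · (3,3)P 5/8 · (3,4)P 6/8 · (3,5)P 4/5
Row 4: (4,1)P 4/5 · (4,2)Q 0/8 · (4,3)P 5/8 · (4,4)Q 1/8 · (4,5)P 3/5
Row 5: (5,1)P 2/3 · (5,2)P 4/5 · (5,3)P 2/5 · (5,4)Q 1/5 · (5,5)P 1/3
Sum over 24 agents: 0/3 + 3/5 + 4/5 + 3/4 + 4/5 + 6/8 + 0/8 + 6/7 + 4/4 + 4/5 + 6/8 + 5/8 + 6/8 + 4/5 + 4/5 + 0/8 + 5/8 + 1/8 + 3/5 + 2/3 + 4/5 + 2/5 + 1/5 + 1/3 = 3873/280; mean = 3873/280 ÷ 24 = 1291/2240 = 0.576339… → 0.576.

0.576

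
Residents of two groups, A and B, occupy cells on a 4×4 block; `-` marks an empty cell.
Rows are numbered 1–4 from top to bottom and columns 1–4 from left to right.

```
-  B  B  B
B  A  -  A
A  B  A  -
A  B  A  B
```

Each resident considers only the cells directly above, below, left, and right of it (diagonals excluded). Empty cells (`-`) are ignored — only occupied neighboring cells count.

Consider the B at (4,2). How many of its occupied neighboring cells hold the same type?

1

Occupied neighbors of (4,2): (3,2)=B, (4,1)=A, (4,3)=A.
Same type (B): 1 of 3.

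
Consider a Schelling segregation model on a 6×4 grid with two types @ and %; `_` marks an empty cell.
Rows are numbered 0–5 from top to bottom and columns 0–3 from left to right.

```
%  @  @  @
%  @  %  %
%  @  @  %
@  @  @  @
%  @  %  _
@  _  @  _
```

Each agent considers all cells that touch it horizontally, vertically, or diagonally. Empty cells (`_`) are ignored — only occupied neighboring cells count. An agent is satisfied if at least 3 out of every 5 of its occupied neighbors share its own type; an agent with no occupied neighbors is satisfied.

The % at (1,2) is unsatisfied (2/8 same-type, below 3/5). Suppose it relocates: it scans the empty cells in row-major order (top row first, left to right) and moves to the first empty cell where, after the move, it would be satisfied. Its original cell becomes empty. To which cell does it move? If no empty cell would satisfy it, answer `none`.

Vacating (1,2). Empty cells in order:
  (4,3): 1/4 same-type → still unsatisfied.
  (5,1): 2/5 same-type → still unsatisfied.
  (5,3): 1/2 same-type → still unsatisfied.

none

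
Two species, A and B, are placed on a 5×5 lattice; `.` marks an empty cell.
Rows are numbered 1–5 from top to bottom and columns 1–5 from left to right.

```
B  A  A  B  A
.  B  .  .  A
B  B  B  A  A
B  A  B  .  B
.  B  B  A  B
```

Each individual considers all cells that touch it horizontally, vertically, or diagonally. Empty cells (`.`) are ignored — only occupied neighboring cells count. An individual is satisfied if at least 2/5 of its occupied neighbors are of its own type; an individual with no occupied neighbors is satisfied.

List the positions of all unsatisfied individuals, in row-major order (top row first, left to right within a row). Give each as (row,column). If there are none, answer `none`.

(1,2), (1,3), (1,4), (4,2), (4,5), (5,4)

(1,1)B 1/2 ok
(1,2)A 1/3 unhappy
(1,3)A 1/3 unhappy
(1,4)B 0/3 unhappy
(1,5)A 1/2 ok
(2,2)B 4/6 ok
(2,5)A 3/4 ok
(3,1)B 3/4 ok
(3,2)B 5/6 ok
(3,3)B 3/5 ok
(3,4)A 2/5 ok
(3,5)A 2/3 ok
(4,1)B 3/4 ok
(4,2)A 0/7 unhappy
(4,3)B 4/7 ok
(4,5)B 1/4 unhappy
(5,2)B 3/4 ok
(5,3)B 2/4 ok
(5,4)A 0/4 unhappy
(5,5)B 1/2 ok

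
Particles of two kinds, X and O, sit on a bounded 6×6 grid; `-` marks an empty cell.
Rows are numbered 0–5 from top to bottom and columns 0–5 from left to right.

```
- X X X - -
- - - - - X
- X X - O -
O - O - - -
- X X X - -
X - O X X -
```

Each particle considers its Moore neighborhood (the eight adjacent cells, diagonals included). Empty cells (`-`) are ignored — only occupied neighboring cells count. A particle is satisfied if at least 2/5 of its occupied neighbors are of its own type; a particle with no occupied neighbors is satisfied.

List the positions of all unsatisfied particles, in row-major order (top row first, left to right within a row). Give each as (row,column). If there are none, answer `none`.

Row 0: (0,1)X 1/1 satisfied · (0,2)X 2/2 satisfied · (0,3)X 1/1 satisfied
Row 1: (1,5)X 0/1 not
Row 2: (2,1)X 1/3 not · (2,2)X 1/2 satisfied · (2,4)O 0/1 not
Row 3: (3,0)O 0/2 not · (3,2)O 0/5 not
Row 4: (4,1)X 2/5 satisfied · (4,2)X 3/5 satisfied · (4,3)X 3/5 satisfied
Row 5: (5,0)X 1/1 satisfied · (5,2)O 0/4 not · (5,3)X 3/4 satisfied · (5,4)X 2/2 satisfied

(1,5), (2,1), (2,4), (3,0), (3,2), (5,2)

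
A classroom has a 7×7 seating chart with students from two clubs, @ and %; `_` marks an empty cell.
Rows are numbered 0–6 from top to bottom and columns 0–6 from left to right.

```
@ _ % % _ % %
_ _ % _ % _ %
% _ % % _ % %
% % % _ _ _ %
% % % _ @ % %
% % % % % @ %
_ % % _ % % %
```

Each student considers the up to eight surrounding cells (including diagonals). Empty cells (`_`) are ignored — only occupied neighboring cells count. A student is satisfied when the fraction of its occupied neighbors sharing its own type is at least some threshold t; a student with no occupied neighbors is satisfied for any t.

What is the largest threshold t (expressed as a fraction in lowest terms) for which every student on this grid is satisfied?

(0,0)@ — no occupied neighbors
(0,2)% 2/2
(0,3)% 3/3
(0,5)% 3/3
(0,6)% 2/2
(1,2)% 4/4
(1,4)% 4/4
(1,6)% 4/4
(2,0)% 2/2
(2,2)% 4/4
(2,3)% 4/4
(2,5)% 4/4
(2,6)% 3/3
(3,0)% 4/4
(3,1)% 7/7
(3,2)% 5/5
(3,6)% 4/4
(4,0)% 5/5
(4,1)% 8/8
(4,2)% 6/6
(4,4)@ 1/4
(4,5)% 4/6
(4,6)% 3/4
(5,0)% 4/4
(5,1)% 7/7
(5,2)% 6/6
(5,3)% 5/6
(5,4)% 4/6
(5,5)@ 1/8
(5,6)% 4/5
(6,1)% 4/4
(6,2)% 4/4
(6,4)% 3/4
(6,5)% 4/5
(6,6)% 2/3
The smallest same-type fraction is 1/8 at (5,5), which reduces to 1/8. Any threshold above that leaves this student unsatisfied.

1/8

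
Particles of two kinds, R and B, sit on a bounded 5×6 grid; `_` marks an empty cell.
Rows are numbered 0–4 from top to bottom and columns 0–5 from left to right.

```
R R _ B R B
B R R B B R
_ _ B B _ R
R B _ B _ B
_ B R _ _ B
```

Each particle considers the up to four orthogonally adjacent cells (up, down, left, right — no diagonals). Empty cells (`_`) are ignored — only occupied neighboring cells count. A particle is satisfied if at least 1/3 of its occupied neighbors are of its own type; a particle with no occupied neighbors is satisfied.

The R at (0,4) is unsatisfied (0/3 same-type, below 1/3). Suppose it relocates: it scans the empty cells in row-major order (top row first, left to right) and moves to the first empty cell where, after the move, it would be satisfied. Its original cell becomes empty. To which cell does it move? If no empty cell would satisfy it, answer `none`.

Vacating (0,4). Empty cells in order:
  (0,2): 2/3 same-type → satisfied — stop here.

(0,2)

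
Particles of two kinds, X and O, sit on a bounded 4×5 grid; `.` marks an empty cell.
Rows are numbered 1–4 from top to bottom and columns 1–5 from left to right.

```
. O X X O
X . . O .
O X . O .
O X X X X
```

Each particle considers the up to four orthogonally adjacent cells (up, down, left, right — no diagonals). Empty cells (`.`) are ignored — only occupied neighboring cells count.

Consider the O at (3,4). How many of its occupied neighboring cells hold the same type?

1

Occupied neighbors of (3,4): (2,4)=O, (4,4)=X.
Same type (O): 1 of 2.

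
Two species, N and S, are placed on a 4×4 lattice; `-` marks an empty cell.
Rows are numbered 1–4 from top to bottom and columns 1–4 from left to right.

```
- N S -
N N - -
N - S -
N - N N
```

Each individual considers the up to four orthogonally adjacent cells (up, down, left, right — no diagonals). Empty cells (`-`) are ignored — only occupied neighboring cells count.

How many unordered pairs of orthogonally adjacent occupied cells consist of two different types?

Scan each occupied cell's neighbors to the right and below so each pair is counted once.
From row 1: 1 unlike of 2 pairs (running 1/2).
From row 2: 0 unlike of 2 pairs (running 1/4).
From row 3: 1 unlike of 2 pairs (running 2/6).
From row 4: 0 unlike of 1 pairs (running 2/7).
Total adjacent occupied pairs: 7; unlike-type pairs: 2.

2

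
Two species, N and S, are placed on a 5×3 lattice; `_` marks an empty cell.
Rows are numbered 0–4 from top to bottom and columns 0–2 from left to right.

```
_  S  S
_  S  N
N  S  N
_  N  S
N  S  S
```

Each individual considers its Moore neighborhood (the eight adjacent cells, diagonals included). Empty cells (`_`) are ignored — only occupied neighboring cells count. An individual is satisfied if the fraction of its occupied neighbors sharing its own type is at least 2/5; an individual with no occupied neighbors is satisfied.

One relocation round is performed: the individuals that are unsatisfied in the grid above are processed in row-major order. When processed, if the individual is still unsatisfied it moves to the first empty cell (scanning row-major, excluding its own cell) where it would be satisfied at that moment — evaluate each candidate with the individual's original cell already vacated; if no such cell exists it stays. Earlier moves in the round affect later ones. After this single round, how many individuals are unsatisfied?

1

Initially unsatisfied (in order): (1,2), (2,0), (2,1).
  (1,2) → (3,0).
  (2,0): now satisfied by earlier moves; stays.
  (2,1) → (0,0).
Resulting grid:
S S S
_ S _
N _ N
N N S
N S S
Unsatisfied now: (2,2).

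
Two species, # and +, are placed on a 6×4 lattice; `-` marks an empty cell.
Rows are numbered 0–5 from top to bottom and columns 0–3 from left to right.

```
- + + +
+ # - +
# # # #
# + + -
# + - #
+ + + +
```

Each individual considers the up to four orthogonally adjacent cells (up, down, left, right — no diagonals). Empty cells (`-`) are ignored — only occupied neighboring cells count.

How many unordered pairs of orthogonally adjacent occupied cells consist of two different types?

Scan each occupied cell's neighbors to the right and below so each pair is counted once.
Row 0: +(0,1)–+(0,2)= +(0,1)–#(1,1)≠ +(0,2)–+(0,3)= +(0,3)–+(1,3)=  → 1/4 unlike.
Row 1: +(1,0)–#(1,1)≠ +(1,0)–#(2,0)≠ #(1,1)–#(2,1)= +(1,3)–#(2,3)≠  → 3/4 unlike.
Row 2: #(2,0)–#(2,1)= #(2,0)–#(3,0)= #(2,1)–#(2,2)= #(2,1)–+(3,1)≠ #(2,2)–#(2,3)= #(2,2)–+(3,2)≠  → 2/6 unlike.
Row 3: #(3,0)–+(3,1)≠ #(3,0)–#(4,0)= +(3,1)–+(3,2)= +(3,1)–+(4,1)=  → 1/4 unlike.
Row 4: #(4,0)–+(4,1)≠ #(4,0)–+(5,0)≠ +(4,1)–+(5,1)= #(4,3)–+(5,3)≠  → 3/4 unlike.
Row 5: +(5,0)–+(5,1)= +(5,1)–+(5,2)= +(5,2)–+(5,3)=  → 0/3 unlike.
Total adjacent occupied pairs: 25; unlike-type pairs: 10.

10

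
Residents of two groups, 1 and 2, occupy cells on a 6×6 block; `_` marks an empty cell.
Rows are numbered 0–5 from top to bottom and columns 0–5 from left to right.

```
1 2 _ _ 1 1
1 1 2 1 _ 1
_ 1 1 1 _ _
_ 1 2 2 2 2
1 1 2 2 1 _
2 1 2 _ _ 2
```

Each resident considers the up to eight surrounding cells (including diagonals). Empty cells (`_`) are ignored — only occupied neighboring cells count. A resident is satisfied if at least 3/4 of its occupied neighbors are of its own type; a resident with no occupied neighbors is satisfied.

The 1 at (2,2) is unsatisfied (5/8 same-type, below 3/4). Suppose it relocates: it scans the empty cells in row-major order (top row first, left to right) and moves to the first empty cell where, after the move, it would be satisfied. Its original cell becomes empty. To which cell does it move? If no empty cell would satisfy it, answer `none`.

Vacating (2,2). Empty cells in order:
  (0,2): 2/4 same-type → still unsatisfied.
  (0,3): 2/3 same-type → still unsatisfied.
  (1,4): 5/5 same-type → satisfied — stop here.

(1,4)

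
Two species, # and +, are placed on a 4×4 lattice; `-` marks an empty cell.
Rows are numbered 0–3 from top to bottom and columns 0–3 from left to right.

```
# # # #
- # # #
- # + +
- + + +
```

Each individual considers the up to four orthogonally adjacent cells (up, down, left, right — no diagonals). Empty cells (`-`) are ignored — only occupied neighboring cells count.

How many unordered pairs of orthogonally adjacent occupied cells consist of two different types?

4

Scan each occupied cell's neighbors to the right and below so each pair is counted once.
Row 0: #(0,0)–#(0,1)= #(0,1)–#(0,2)= #(0,1)–#(1,1)= #(0,2)–#(0,3)= #(0,2)–#(1,2)= #(0,3)–#(1,3)=  → 0/6 unlike.
Row 1: #(1,1)–#(1,2)= #(1,1)–#(2,1)= #(1,2)–#(1,3)= #(1,2)–+(2,2)≠ #(1,3)–+(2,3)≠  → 2/5 unlike.
Row 2: #(2,1)–+(2,2)≠ #(2,1)–+(3,1)≠ +(2,2)–+(2,3)= +(2,2)–+(3,2)= +(2,3)–+(3,3)=  → 2/5 unlike.
Row 3: +(3,1)–+(3,2)= +(3,2)–+(3,3)=  → 0/2 unlike.
Total adjacent occupied pairs: 18; unlike-type pairs: 4.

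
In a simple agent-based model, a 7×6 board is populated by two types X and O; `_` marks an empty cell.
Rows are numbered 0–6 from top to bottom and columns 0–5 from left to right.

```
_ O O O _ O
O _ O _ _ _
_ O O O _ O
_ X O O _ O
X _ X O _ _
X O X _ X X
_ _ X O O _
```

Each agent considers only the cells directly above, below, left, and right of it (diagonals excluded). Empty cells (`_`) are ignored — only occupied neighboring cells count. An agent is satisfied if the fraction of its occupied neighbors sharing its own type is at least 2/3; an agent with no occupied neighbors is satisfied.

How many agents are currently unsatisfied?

(0,1)O 1/1 satisfied
(0,2)O 3/3 satisfied
(0,3)O 1/1 satisfied
(0,5)O 0/0 satisfied
(1,0)O 0/0 satisfied
(1,2)O 2/2 satisfied
(2,1)O 1/2 not
(2,2)O 4/4 satisfied
(2,3)O 2/2 satisfied
(2,5)O 1/1 satisfied
(3,1)X 0/2 not
(3,2)O 2/4 not
(3,3)O 3/3 satisfied
(3,5)O 1/1 satisfied
(4,0)X 1/1 satisfied
(4,2)X 1/3 not
(4,3)O 1/2 not
(5,0)X 1/2 not
(5,1)O 0/2 not
(5,2)X 2/3 satisfied
(5,4)X 1/2 not
(5,5)X 1/1 satisfied
(6,2)X 1/2 not
(6,3)O 1/2 not
(6,4)O 1/2 not
Unsatisfied: (2,1), (3,1), (3,2), (4,2), (4,3), (5,0), (5,1), (5,4), (6,2), (6,3), (6,4) — 11 in total.

11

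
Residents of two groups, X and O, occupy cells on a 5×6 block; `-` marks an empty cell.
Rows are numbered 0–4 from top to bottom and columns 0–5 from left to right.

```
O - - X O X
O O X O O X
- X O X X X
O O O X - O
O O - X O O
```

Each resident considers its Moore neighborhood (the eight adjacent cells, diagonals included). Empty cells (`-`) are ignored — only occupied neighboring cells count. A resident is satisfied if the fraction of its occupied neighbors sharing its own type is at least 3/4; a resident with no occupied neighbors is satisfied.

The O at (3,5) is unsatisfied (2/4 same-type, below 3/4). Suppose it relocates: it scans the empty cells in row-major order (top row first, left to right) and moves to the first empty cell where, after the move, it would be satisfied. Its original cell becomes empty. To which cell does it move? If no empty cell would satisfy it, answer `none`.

(0,1)

Vacating (3,5). Empty cells in order:
  (0,1): 3/4 same-type → satisfied — stop here.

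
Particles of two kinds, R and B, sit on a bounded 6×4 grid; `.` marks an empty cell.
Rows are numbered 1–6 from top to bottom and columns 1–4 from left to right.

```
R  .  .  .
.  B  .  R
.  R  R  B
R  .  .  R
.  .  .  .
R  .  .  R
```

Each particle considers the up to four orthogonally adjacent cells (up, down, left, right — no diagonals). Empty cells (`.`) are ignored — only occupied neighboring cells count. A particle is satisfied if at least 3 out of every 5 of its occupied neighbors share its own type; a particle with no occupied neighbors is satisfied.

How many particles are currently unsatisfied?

(1,1)R 0/0 satisfied
(2,2)B 0/1 not
(2,4)R 0/1 not
(3,2)R 1/2 not
(3,3)R 1/2 not
(3,4)B 0/3 not
(4,1)R 0/0 satisfied
(4,4)R 0/1 not
(6,1)R 0/0 satisfied
(6,4)R 0/0 satisfied
Unsatisfied: (2,2), (2,4), (3,2), (3,3), (3,4), (4,4) — 6 in total.

6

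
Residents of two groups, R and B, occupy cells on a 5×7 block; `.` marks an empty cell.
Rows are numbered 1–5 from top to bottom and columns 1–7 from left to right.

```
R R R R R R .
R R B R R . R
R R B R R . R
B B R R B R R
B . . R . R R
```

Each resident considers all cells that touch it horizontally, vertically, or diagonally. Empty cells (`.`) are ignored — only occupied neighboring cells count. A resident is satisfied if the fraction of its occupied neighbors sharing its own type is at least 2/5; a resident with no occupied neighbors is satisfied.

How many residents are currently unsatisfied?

(1,1)R 3/3 ✓
(1,2)R 4/5 ✓
(1,3)R 4/5 ✓
(1,4)R 4/5 ✓
(1,5)R 4/4 ✓
(1,6)R 3/3 ✓
(2,1)R 5/5 ✓
(2,2)R 6/8 ✓
(2,3)B 1/8 ✗
(2,4)R 6/8 ✓
(2,5)R 6/6 ✓
(2,7)R 2/2 ✓
(3,1)R 3/5 ✓
(3,2)R 4/8 ✓
(3,3)B 2/8 ✗
(3,4)R 5/8 ✓
(3,5)R 5/6 ✓
(3,7)R 3/3 ✓
(4,1)B 2/4 ✓
(4,2)B 3/6 ✓
(4,3)R 4/6 ✓
(4,4)R 4/6 ✓
(4,5)B 0/6 ✗
(4,6)R 5/6 ✓
(4,7)R 4/4 ✓
(5,1)B 2/2 ✓
(5,4)R 2/3 ✓
(5,6)R 3/4 ✓
(5,7)R 3/3 ✓
Unsatisfied: (2,3), (3,3), (4,5) — 3 in total.

3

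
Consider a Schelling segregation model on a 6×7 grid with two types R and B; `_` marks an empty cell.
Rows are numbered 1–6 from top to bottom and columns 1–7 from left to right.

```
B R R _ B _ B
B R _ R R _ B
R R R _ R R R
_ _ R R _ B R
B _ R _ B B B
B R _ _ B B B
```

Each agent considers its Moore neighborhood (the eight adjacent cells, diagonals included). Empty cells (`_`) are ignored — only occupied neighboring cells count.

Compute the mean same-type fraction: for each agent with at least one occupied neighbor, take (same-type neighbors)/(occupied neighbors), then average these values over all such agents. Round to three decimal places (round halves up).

(1,1)B 1/3
(1,2)R 2/4
(1,3)R 3/3
(1,5)B 0/2
(1,7)B 1/1
(2,1)B 1/5
(2,2)R 5/7
(2,4)R 4/5
(2,5)R 3/4
(2,7)B 1/3
(3,1)R 2/3
(3,2)R 4/5
(3,3)R 5/5
(3,5)R 4/5
(3,6)R 4/6
(3,7)R 2/4
(4,3)R 4/4
(4,4)R 4/5
(4,6)B 3/7
(4,7)R 2/5
(5,1)B 1/2
(5,3)R 3/3
(5,5)B 4/5
(5,6)B 6/7
(5,7)B 4/5
(6,1)B 1/2
(6,2)R 1/3
(6,5)B 3/3
(6,6)B 5/5
(6,7)B 3/3
Sum over 30 agents: 1/3 + 2/4 + 3/3 + 0/2 + 1/1 + 1/5 + 5/7 + 4/5 + 3/4 + 1/3 + 2/3 + 4/5 + 5/5 + 4/5 + 4/6 + 2/4 + 4/4 + 4/5 + 3/7 + 2/5 + 1/2 + 3/3 + 4/5 + 6/7 + 4/5 + 1/2 + 1/3 + 3/3 + 5/5 + 3/3 = 1229/60; mean = 1229/60 ÷ 30 = 1229/1800 = 0.682777… → 0.683.

0.683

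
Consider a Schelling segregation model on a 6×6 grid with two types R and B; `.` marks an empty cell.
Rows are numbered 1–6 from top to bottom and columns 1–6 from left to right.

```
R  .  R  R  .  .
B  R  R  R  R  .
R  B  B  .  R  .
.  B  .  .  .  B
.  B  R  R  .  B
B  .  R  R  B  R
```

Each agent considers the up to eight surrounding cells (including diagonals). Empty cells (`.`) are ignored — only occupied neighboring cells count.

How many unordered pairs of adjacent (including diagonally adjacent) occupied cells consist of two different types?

18

Scan each occupied cell's neighbors to the right and below (and the two forward diagonals) so each pair is counted once.
Row 1: R(1,1)–B(2,1)≠ R(1,1)–R(2,2)= R(1,3)–R(1,4)= R(1,3)–R(2,3)= R(1,3)–R(2,4)= R(1,3)–R(2,2)= R(1,4)–R(2,4)= R(1,4)–R(2,5)= R(1,4)–R(2,3)=  → 1/9 unlike.
Row 2: B(2,1)–R(2,2)≠ B(2,1)–R(3,1)≠ B(2,1)–B(3,2)= R(2,2)–R(2,3)= R(2,2)–B(3,2)≠ R(2,2)–B(3,3)≠ R(2,2)–R(3,1)= R(2,3)–R(2,4)= R(2,3)–B(3,3)≠ R(2,3)–B(3,2)≠ R(2,4)–R(2,5)= R(2,4)–R(3,5)= R(2,4)–B(3,3)≠ R(2,5)–R(3,5)=  → 7/14 unlike.
Row 3: R(3,1)–B(3,2)≠ R(3,1)–B(4,2)≠ B(3,2)–B(3,3)= B(3,2)–B(4,2)= B(3,3)–B(4,2)= R(3,5)–B(4,6)≠  → 3/6 unlike.
Row 4: B(4,2)–B(5,2)= B(4,2)–R(5,3)≠ B(4,6)–B(5,6)=  → 1/3 unlike.
Row 5: B(5,2)–R(5,3)≠ B(5,2)–R(6,3)≠ B(5,2)–B(6,1)= R(5,3)–R(5,4)= R(5,3)–R(6,3)= R(5,3)–R(6,4)= R(5,4)–R(6,4)= R(5,4)–B(6,5)≠ R(5,4)–R(6,3)= B(5,6)–R(6,6)≠ B(5,6)–B(6,5)=  → 4/11 unlike.
Row 6: R(6,3)–R(6,4)= R(6,4)–B(6,5)≠ B(6,5)–R(6,6)≠  → 2/3 unlike.
Total adjacent occupied pairs: 46; unlike-type pairs: 18.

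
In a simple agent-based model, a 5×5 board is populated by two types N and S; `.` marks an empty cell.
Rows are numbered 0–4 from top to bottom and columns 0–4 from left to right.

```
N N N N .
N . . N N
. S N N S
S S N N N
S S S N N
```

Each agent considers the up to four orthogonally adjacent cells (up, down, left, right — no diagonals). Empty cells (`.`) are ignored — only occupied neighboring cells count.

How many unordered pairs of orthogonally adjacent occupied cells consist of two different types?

7

Scan each occupied cell's neighbors to the right and below so each pair is counted once.
Row 0: N(0,0)–N(0,1)= N(0,0)–N(1,0)= N(0,1)–N(0,2)= N(0,2)–N(0,3)= N(0,3)–N(1,3)=  → 0/5 unlike.
Row 1: N(1,3)–N(1,4)= N(1,3)–N(2,3)= N(1,4)–S(2,4)≠  → 1/3 unlike.
Row 2: S(2,1)–N(2,2)≠ S(2,1)–S(3,1)= N(2,2)–N(2,3)= N(2,2)–N(3,2)= N(2,3)–S(2,4)≠ N(2,3)–N(3,3)= S(2,4)–N(3,4)≠  → 3/7 unlike.
Row 3: S(3,0)–S(3,1)= S(3,0)–S(4,0)= S(3,1)–N(3,2)≠ S(3,1)–S(4,1)= N(3,2)–N(3,3)= N(3,2)–S(4,2)≠ N(3,3)–N(3,4)= N(3,3)–N(4,3)= N(3,4)–N(4,4)=  → 2/9 unlike.
Row 4: S(4,0)–S(4,1)= S(4,1)–S(4,2)= S(4,2)–N(4,3)≠ N(4,3)–N(4,4)=  → 1/4 unlike.
Total adjacent occupied pairs: 28; unlike-type pairs: 7.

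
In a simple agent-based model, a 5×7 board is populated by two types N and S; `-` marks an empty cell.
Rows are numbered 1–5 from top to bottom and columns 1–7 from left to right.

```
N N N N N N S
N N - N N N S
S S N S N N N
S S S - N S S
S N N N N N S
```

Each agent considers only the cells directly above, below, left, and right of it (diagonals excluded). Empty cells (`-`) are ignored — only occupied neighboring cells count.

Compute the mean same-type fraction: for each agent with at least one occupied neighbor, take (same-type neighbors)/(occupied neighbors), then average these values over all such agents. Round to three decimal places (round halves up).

0.644

(1,1)N 2/2
(1,2)N 3/3
(1,3)N 2/2
(1,4)N 3/3
(1,5)N 3/3
(1,6)N 2/3
(1,7)S 1/2
(2,1)N 2/3
(2,2)N 2/3
(2,4)N 2/3
(2,5)N 4/4
(2,6)N 3/4
(2,7)S 1/3
(3,1)S 2/3
(3,2)S 2/4
(3,3)N 0/3
(3,4)S 0/3
(3,5)N 3/4
(3,6)N 3/4
(3,7)N 1/3
(4,1)S 3/3
(4,2)S 3/4
(4,3)S 1/3
(4,5)N 2/3
(4,6)S 1/4
(4,7)S 2/3
(5,1)S 1/2
(5,2)N 1/3
(5,3)N 2/3
(5,4)N 2/2
(5,5)N 3/3
(5,6)N 1/3
(5,7)S 1/2
Sum over 33 agents: 2/2 + 3/3 + 2/2 + 3/3 + 3/3 + 2/3 + 1/2 + 2/3 + 2/3 + 2/3 + 4/4 + 3/4 + 1/3 + 2/3 + 2/4 + 0/3 + 0/3 + 3/4 + 3/4 + 1/3 + 3/3 + 3/4 + 1/3 + 2/3 + 1/4 + 2/3 + 1/2 + 1/3 + 2/3 + 2/2 + 3/3 + 1/3 + 1/2 = 85/4; mean = 85/4 ÷ 33 = 85/132 = 0.643939… → 0.644.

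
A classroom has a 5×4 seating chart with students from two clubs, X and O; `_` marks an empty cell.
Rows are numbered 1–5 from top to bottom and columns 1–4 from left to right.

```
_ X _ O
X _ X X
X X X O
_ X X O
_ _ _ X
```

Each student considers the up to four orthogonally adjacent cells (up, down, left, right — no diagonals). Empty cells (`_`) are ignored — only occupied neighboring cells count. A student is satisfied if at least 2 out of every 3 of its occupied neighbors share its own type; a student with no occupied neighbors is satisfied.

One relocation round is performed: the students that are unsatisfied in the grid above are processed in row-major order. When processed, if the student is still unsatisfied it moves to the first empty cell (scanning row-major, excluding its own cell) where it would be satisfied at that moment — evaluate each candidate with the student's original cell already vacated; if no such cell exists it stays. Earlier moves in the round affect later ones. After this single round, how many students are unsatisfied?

2

Initially unsatisfied (in order): (1,4), (2,4), (3,4), (4,4), (5,4).
  (1,4) → (5,1).
  (2,4) → (1,1).
  (3,4) → (1,4).
  (4,4): no empty cell satisfies it; stays.
  (5,4) → (1,3).
Resulting grid:
X X X O
X _ X _
X X X _
_ X X O
O _ _ _
Unsatisfied now: (1,4), (4,4).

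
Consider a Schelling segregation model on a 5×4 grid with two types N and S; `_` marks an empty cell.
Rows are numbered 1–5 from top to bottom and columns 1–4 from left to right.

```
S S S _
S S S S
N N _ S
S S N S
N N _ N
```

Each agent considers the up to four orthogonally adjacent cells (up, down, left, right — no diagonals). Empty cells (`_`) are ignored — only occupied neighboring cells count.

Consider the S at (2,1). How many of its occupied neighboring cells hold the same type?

2

Occupied neighbors of (2,1): (1,1)=S, (3,1)=N, (2,2)=S.
Same type (S): 2 of 3.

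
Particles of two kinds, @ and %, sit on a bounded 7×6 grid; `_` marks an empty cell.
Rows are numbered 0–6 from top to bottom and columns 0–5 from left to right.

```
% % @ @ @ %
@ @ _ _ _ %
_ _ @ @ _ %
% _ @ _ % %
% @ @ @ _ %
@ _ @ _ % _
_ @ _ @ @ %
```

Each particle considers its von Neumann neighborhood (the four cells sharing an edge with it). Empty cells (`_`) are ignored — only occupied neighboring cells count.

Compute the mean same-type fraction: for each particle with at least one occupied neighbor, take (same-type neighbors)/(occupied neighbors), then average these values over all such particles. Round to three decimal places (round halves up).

(0,0)% 1/2
(0,1)% 1/3
(0,2)@ 1/2
(0,3)@ 2/2
(0,4)@ 1/2
(0,5)% 1/2
(1,0)@ 1/2
(1,1)@ 1/2
(1,5)% 2/2
(2,2)@ 2/2
(2,3)@ 1/1
(2,5)% 2/2
(3,0)% 1/1
(3,2)@ 2/2
(3,4)% 1/1
(3,5)% 3/3
(4,0)% 1/3
(4,1)@ 1/2
(4,2)@ 4/4
(4,3)@ 1/1
(4,5)% 1/1
(5,0)@ 0/1
(5,2)@ 1/1
(5,4)% 0/1
(6,1)@ — no occupied neighbors
(6,3)@ 1/1
(6,4)@ 1/3
(6,5)% 0/1
Sum over 27 particles: 1/2 + 1/3 + 1/2 + 2/2 + 1/2 + 1/2 + 1/2 + 1/2 + 2/2 + 2/2 + 1/1 + 2/2 + 1/1 + 2/2 + 1/1 + 3/3 + 1/3 + 1/2 + 4/4 + 1/1 + 1/1 + 0/1 + 1/1 + 0/1 + 1/1 + 1/3 + 0/1 = 37/2; mean = 37/2 ÷ 27 = 37/54 = 0.685185… → 0.685.

0.685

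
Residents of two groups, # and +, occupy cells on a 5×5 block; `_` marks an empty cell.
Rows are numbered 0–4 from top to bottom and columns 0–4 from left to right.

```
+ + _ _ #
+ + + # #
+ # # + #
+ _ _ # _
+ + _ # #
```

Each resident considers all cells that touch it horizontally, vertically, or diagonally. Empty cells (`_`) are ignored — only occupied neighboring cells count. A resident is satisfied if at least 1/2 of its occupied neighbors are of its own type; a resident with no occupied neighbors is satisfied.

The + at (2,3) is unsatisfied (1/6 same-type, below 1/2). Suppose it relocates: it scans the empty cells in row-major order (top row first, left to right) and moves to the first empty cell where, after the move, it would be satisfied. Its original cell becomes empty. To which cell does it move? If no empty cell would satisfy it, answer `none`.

(0,2)

Vacating (2,3). Empty cells in order:
  (0,2): 3/4 same-type → satisfied — stop here.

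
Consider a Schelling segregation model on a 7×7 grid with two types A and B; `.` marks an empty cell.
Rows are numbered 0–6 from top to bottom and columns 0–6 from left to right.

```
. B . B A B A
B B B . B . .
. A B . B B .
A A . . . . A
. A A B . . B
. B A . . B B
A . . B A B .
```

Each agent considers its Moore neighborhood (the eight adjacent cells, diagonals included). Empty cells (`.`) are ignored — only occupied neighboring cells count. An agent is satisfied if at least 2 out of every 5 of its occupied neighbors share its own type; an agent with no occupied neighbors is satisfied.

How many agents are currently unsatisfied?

(0,1)B 3/3 satisfied
(0,3)B 2/3 satisfied
(0,4)A 0/3 not
(0,5)B 1/3 not
(0,6)A 0/1 not
(1,0)B 2/3 satisfied
(1,1)B 4/5 satisfied
(1,2)B 4/5 satisfied
(1,4)B 4/5 satisfied
(2,1)A 2/6 not
(2,2)B 2/4 satisfied
(2,4)B 2/2 satisfied
(2,5)B 2/3 satisfied
(3,0)A 3/3 satisfied
(3,1)A 4/5 satisfied
(3,6)A 0/2 not
(4,1)A 4/5 satisfied
(4,2)A 3/5 satisfied
(4,3)B 0/2 not
(4,6)B 2/3 satisfied
(5,1)B 0/4 not
(5,2)A 2/5 satisfied
(5,5)B 3/4 satisfied
(5,6)B 3/3 satisfied
(6,0)A 0/1 not
(6,3)B 0/2 not
(6,4)A 0/3 not
(6,5)B 2/3 satisfied
Unsatisfied: (0,4), (0,5), (0,6), (2,1), (3,6), (4,3), (5,1), (6,0), (6,3), (6,4) — 10 in total.

10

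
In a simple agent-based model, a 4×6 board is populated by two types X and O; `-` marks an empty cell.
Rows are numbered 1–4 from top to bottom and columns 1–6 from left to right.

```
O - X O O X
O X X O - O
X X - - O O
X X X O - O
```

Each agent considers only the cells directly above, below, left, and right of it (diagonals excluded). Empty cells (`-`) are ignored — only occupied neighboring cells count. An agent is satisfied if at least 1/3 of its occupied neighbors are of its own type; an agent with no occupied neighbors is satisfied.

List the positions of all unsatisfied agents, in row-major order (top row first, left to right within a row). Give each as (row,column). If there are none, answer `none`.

Row 1: (1,1)O 1/1 ok · (1,3)X 1/2 ok · (1,4)O 2/3 ok · (1,5)O 1/2 ok · (1,6)X 0/2 unhappy
Row 2: (2,1)O 1/3 ok · (2,2)X 2/3 ok · (2,3)X 2/3 ok · (2,4)O 1/2 ok · (2,6)O 1/2 ok
Row 3: (3,1)X 2/3 ok · (3,2)X 3/3 ok · (3,5)O 1/1 ok · (3,6)O 3/3 ok
Row 4: (4,1)X 2/2 ok · (4,2)X 3/3 ok · (4,3)X 1/2 ok · (4,4)O 0/1 unhappy · (4,6)O 1/1 ok

(1,6), (4,4)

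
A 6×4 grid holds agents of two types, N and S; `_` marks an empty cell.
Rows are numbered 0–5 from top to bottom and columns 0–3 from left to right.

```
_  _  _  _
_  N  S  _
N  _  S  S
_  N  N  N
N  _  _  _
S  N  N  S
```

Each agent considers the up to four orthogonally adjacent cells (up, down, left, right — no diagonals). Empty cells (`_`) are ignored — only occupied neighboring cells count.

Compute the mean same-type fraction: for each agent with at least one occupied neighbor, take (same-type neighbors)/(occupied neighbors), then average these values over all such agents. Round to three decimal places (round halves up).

0.403

Row 1: (1,1)N 0/1 · (1,2)S 1/2
Row 2: (2,0)N — no occupied neighbors · (2,2)S 2/3 · (2,3)S 1/2
Row 3: (3,1)N 1/1 · (3,2)N 2/3 · (3,3)N 1/2
Row 4: (4,0)N 0/1
Row 5: (5,0)S 0/2 · (5,1)N 1/2 · (5,2)N 1/2 · (5,3)S 0/1
Sum over 12 agents: 0/1 + 1/2 + 2/3 + 1/2 + 1/1 + 2/3 + 1/2 + 0/1 + 0/2 + 1/2 + 1/2 + 0/1 = 29/6; mean = 29/6 ÷ 12 = 29/72 = 0.402777… → 0.403.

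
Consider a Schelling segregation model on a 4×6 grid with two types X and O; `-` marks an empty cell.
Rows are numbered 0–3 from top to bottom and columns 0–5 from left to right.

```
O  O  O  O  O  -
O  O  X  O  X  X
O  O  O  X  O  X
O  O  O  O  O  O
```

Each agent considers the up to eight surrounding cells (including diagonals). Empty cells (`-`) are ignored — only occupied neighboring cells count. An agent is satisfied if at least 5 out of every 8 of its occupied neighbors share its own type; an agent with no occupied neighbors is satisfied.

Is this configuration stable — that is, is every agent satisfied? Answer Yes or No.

(0,0)O 3/3 satisfied
(0,1)O 4/5 satisfied
(0,2)O 4/5 satisfied
(0,3)O 3/5 not
(0,4)O 2/4 not
(1,0)O 5/5 satisfied
(1,1)O 7/8 satisfied
(1,2)X 1/8 not
(1,3)O 5/8 satisfied
(1,4)X 3/7 not
(1,5)X 2/4 not
(2,0)O 5/5 satisfied
(2,1)O 7/8 satisfied
(2,2)O 6/8 satisfied
(2,3)X 2/8 not
(2,4)O 4/8 not
(2,5)X 2/5 not
(3,0)O 3/3 satisfied
(3,1)O 5/5 satisfied
(3,2)O 4/5 satisfied
(3,3)O 4/5 satisfied
(3,4)O 3/5 not
(3,5)O 2/3 satisfied
For instance (0,3) has only 3/5 same-type neighbors, below 5/8.

No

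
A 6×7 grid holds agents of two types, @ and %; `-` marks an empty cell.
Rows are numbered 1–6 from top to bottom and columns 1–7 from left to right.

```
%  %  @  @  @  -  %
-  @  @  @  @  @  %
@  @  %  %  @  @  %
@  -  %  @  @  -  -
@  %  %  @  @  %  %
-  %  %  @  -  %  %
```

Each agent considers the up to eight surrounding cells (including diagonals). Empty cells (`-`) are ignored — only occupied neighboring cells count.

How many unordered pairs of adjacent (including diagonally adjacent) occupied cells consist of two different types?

Scan each occupied cell's neighbors to the right and below (and the two forward diagonals) so each pair is counted once.
Row 1: %(1,1)–%(1,2)= %(1,1)–@(2,2)≠ %(1,2)–@(1,3)≠ %(1,2)–@(2,2)≠ %(1,2)–@(2,3)≠ @(1,3)–@(1,4)= @(1,3)–@(2,3)= @(1,3)–@(2,4)= @(1,3)–@(2,2)= @(1,4)–@(1,5)= @(1,4)–@(2,4)= @(1,4)–@(2,5)= @(1,4)–@(2,3)= @(1,5)–@(2,5)= @(1,5)–@(2,6)= @(1,5)–@(2,4)= %(1,7)–%(2,7)= %(1,7)–@(2,6)≠  → 5/18 unlike.
Row 2: @(2,2)–@(2,3)= @(2,2)–@(3,2)= @(2,2)–%(3,3)≠ @(2,2)–@(3,1)= @(2,3)–@(2,4)= @(2,3)–%(3,3)≠ @(2,3)–%(3,4)≠ @(2,3)–@(3,2)= @(2,4)–@(2,5)= @(2,4)–%(3,4)≠ @(2,4)–@(3,5)= @(2,4)–%(3,3)≠ @(2,5)–@(2,6)= @(2,5)–@(3,5)= @(2,5)–@(3,6)= @(2,5)–%(3,4)≠ @(2,6)–%(2,7)≠ @(2,6)–@(3,6)= @(2,6)–%(3,7)≠ @(2,6)–@(3,5)= %(2,7)–%(3,7)= %(2,7)–@(3,6)≠  → 9/22 unlike.
Row 3: @(3,1)–@(3,2)= @(3,1)–@(4,1)= @(3,2)–%(3,3)≠ @(3,2)–%(4,3)≠ @(3,2)–@(4,1)= %(3,3)–%(3,4)= %(3,3)–%(4,3)= %(3,3)–@(4,4)≠ %(3,4)–@(3,5)≠ %(3,4)–@(4,4)≠ %(3,4)–@(4,5)≠ %(3,4)–%(4,3)= @(3,5)–@(3,6)= @(3,5)–@(4,5)= @(3,5)–@(4,4)= @(3,6)–%(3,7)≠ @(3,6)–@(4,5)=  → 7/17 unlike.
Row 4: @(4,1)–@(5,1)= @(4,1)–%(5,2)≠ %(4,3)–@(4,4)≠ %(4,3)–%(5,3)= %(4,3)–@(5,4)≠ %(4,3)–%(5,2)= @(4,4)–@(4,5)= @(4,4)–@(5,4)= @(4,4)–@(5,5)= @(4,4)–%(5,3)≠ @(4,5)–@(5,5)= @(4,5)–%(5,6)≠ @(4,5)–@(5,4)=  → 5/13 unlike.
Row 5: @(5,1)–%(5,2)≠ @(5,1)–%(6,2)≠ %(5,2)–%(5,3)= %(5,2)–%(6,2)= %(5,2)–%(6,3)= %(5,3)–@(5,4)≠ %(5,3)–%(6,3)= %(5,3)–@(6,4)≠ %(5,3)–%(6,2)= @(5,4)–@(5,5)= @(5,4)–@(6,4)= @(5,4)–%(6,3)≠ @(5,5)–%(5,6)≠ @(5,5)–%(6,6)≠ @(5,5)–@(6,4)= %(5,6)–%(5,7)= %(5,6)–%(6,6)= %(5,6)–%(6,7)= %(5,7)–%(6,7)= %(5,7)–%(6,6)=  → 7/20 unlike.
Row 6: %(6,2)–%(6,3)= %(6,3)–@(6,4)≠ %(6,6)–%(6,7)=  → 1/3 unlike.
Total adjacent occupied pairs: 93; unlike-type pairs: 34.

34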